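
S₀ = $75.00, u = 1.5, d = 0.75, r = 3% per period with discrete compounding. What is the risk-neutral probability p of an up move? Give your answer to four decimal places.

p = 0.3733

Risk-neutral probability p = (1 + 0.03 − 0.75)/(1.5 − 0.75) = 0.2800/0.7500 = 0.3733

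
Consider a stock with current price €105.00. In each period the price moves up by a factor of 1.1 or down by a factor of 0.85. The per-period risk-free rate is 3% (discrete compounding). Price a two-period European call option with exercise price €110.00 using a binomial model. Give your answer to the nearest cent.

Risk-neutral probability p = (1 + 0.03 − 0.85)/(1.1 − 0.85) = 0.1800/0.2500 = 0.7200
Terminal stock prices: S_uu = 127.1, S_ud = 98.18, S_dd = 75.86
Terminal payoffs (S − K): max(17.05, 0) = 17.05, max(-11.82, 0) = 0, max(-34.14, 0) = 0
Node u (S = 115.5): V_u = 1/1.03·[0.7200·17.0500 + 0.2800·0.0000] = 11.9184
Node d (S = 89.25): V_d = 1/1.03·[0.7200·0.0000 + 0.2800·0.0000] = 0.0000
Node 0 (S = 105): V_0 = 1/1.03·[0.7200·11.9184 + 0.2800·0.0000] = 8.3313

€8.33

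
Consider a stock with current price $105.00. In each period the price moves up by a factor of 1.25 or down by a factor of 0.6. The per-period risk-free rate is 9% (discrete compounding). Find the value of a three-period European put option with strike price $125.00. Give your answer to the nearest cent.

$18.01

Risk-neutral probability p = (1 + 0.09 − 0.6)/(1.25 − 0.6) = 0.4900/0.6500 = 0.7538
Terminal stock prices: S_uuu = 205.1, S_uud = 98.44, S_udd = 47.25, S_ddd = 22.68
Terminal payoffs (K − S): max(-80.08, 0) = 0, max(26.56, 0) = 26.56, max(77.75, 0) = 77.75, max(102.3, 0) = 102.3
Node uu (S = 164.1): V_uu = 1/1.09·[0.7538·0.0000 + 0.2462·26.5625] = 5.9986
Node ud (S = 78.75): V_ud = 1/1.09·[0.7538·26.5625 + 0.2462·77.7500] = 35.9289
Node dd (S = 37.8): V_dd = 1/1.09·[0.7538·77.7500 + 0.2462·102.3200] = 76.8789
Node u (S = 131.2): V_u = 1/1.09·[0.7538·5.9986 + 0.2462·35.9289] = 12.2624
Node d (S = 63): V_d = 1/1.09·[0.7538·35.9289 + 0.2462·76.8789] = 42.2100
Node 0 (S = 105): V_0 = 1/1.09·[0.7538·12.2624 + 0.2462·42.2100] = 18.0130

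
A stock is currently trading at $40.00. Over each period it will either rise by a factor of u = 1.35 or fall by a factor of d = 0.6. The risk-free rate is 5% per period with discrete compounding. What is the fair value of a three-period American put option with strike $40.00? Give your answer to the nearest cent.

$7.80

Risk-neutral probability p = (1 + 0.05 − 0.6)/(1.35 − 0.6) = 0.4500/0.7500 = 0.6000
Terminal stock prices: S_uuu = 98.42, S_uud = 43.74, S_udd = 19.44, S_ddd = 8.64
Terminal payoffs (K − S): max(-58.42, 0) = 0, max(-3.74, 0) = 0, max(20.56, 0) = 20.56, max(31.36, 0) = 31.36
Node uu (S = 72.9): continuation = 1/1.05·[0.6000·0.0000 + 0.4000·0.0000] = 0.0000; exercise value = 0.0000 ≤ continuation, so V_uu = 0.0000
Node ud (S = 32.4): continuation = 1/1.05·[0.6000·0.0000 + 0.4000·20.5600] = 7.8324; exercise value = 7.6000 ≤ continuation, so V_ud = 7.8324
Node dd (S = 14.4): continuation = 1/1.05·[0.6000·20.5600 + 0.4000·31.3600] = 23.6952; exercise value = 25.6000 > continuation, so V_dd = 25.6000 (exercise)
Node u (S = 54): continuation = 1/1.05·[0.6000·0.0000 + 0.4000·7.8324] = 2.9838; exercise value = 0.0000 ≤ continuation, so V_u = 2.9838
Node d (S = 24): continuation = 1/1.05·[0.6000·7.8324 + 0.4000·25.6000] = 14.2280; exercise value = 16.0000 > continuation, so V_d = 16.0000 (exercise)
Node 0 (S = 40): continuation = 1/1.05·[0.6000·2.9838 + 0.4000·16.0000] = 7.8002; exercise value = 0.0000 ≤ continuation, so V_0 = 7.8002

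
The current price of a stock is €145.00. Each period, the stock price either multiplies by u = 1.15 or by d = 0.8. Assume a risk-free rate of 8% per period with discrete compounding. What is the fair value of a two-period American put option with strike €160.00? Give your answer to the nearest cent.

€15.00

Risk-neutral probability p = (1 + 0.08 − 0.8)/(1.15 − 0.8) = 0.2800/0.3500 = 0.8000
Terminal stock prices: S_uu = 191.8, S_ud = 133.4, S_dd = 92.8
Terminal payoffs (K − S): max(-31.76, 0) = 0, max(26.6, 0) = 26.6, max(67.2, 0) = 67.2
Node u (S = 166.8): continuation = 1/1.08·[0.8000·0.0000 + 0.2000·26.6000] = 4.9259; exercise value = 0.0000 ≤ continuation, so V_u = 4.9259
Node d (S = 116): continuation = 1/1.08·[0.8000·26.6000 + 0.2000·67.2000] = 32.1481; exercise value = 44.0000 > continuation, so V_d = 44.0000 (exercise)
Node 0 (S = 145): continuation = 1/1.08·[0.8000·4.9259 + 0.2000·44.0000] = 11.7970; exercise value = 15.0000 > continuation, so V_0 = 15.0000 (exercise)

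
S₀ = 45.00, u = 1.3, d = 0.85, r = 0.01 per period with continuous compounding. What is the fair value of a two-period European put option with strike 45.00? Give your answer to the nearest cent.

Risk-neutral probability p = (e^0.01 − 0.85)/(1.3 − 0.85) = 0.1601/0.4500 = 0.3557
Terminal stock prices: S_uu = 76.05, S_ud = 49.73, S_dd = 32.51
Terminal payoffs (K − S): max(-31.05, 0) = 0, max(-4.725, 0) = 0, max(12.49, 0) = 12.49
Node u (S = 58.5): V_u = e^(−0.01)·[0.3557·0.0000 + 0.6443·0.0000] = 0.0000
Node d (S = 38.25): V_d = e^(−0.01)·[0.3557·0.0000 + 0.6443·12.4875] = 7.9660
Node 0 (S = 45): V_0 = e^(−0.01)·[0.3557·0.0000 + 0.6443·7.9660] = 5.0817

5.08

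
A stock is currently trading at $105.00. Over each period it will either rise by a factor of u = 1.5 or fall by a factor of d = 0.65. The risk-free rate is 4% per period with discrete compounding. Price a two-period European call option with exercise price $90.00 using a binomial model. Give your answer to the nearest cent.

Risk-neutral probability p = (1 + 0.04 − 0.65)/(1.5 − 0.65) = 0.3900/0.8500 = 0.4588
Terminal stock prices: S_uu = 236.2, S_ud = 102.4, S_dd = 44.36
Terminal payoffs (S − K): max(146.2, 0) = 146.2, max(12.38, 0) = 12.38, max(-45.64, 0) = 0
Node u (S = 157.5): V_u = 1/1.04·[0.4588·146.2500 + 0.5412·12.3750] = 70.9615
Node d (S = 68.25): V_d = 1/1.04·[0.4588·12.3750 + 0.5412·0.0000] = 5.4596
Node 0 (S = 105): V_0 = 1/1.04·[0.4588·70.9615 + 0.5412·5.4596] = 34.1475

$34.15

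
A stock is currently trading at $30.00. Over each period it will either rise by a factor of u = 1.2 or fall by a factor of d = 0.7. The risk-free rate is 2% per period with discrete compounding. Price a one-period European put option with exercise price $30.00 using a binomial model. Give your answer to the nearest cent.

$3.18

Risk-neutral probability p = (1 + 0.02 − 0.7)/(1.2 − 0.7) = 0.3200/0.5000 = 0.6400
Terminal stock prices: S_u = 36, S_d = 21
Terminal payoffs (K − S): max(-6, 0) = 0, max(9, 0) = 9
Node 0 (S = 30): V_0 = 1/1.02·[0.6400·0.0000 + 0.3600·9.0000] = 3.1765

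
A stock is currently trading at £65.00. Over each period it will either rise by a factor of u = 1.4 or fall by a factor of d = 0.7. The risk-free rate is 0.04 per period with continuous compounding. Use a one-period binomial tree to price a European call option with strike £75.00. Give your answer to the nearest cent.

Risk-neutral probability p = (e^0.04 − 0.7)/(1.4 − 0.7) = 0.3408/0.7000 = 0.4869
Terminal stock prices: S_u = 91, S_d = 45.5
Terminal payoffs (S − K): max(16, 0) = 16, max(-29.5, 0) = 0
Node 0 (S = 65): V_0 = e^(−0.04)·[0.4869·16.0000 + 0.5131·0.0000] = 7.4845

£7.48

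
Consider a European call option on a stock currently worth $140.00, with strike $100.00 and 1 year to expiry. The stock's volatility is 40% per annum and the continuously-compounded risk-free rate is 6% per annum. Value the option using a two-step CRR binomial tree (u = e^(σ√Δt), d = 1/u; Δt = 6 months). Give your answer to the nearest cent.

$50.98

CRR parameters: u = e^(σ√Δt) = e^(0.4·√0.5) = 1.3269, d = 1/u = 0.7536
Per-period rate: rΔt = 0.06·0.5 = 0.03, so R = e^0.03 = 1.0305
Risk-neutral probability p = (e^0.03 − 0.7536)/(1.3269 − 0.7536) = 0.2768/0.5733 = 0.4829
Terminal stock prices: S_uu = 246.5, S_ud = 140, S_dd = 79.52
Terminal payoffs (S − K): max(146.5, 0) = 146.5, max(40, 0) = 40, max(-20.48, 0) = 0
Node u (S = 185.8): V_u = e^(−0.03)·[0.4829·146.4916 + 0.5171·40.0000] = 88.7209
Node d (S = 105.5): V_d = e^(−0.03)·[0.4829·40.0000 + 0.5171·0.0000] = 18.7444
Node 0 (S = 140): V_0 = e^(−0.03)·[0.4829·88.7209 + 0.5171·18.7444] = 50.9822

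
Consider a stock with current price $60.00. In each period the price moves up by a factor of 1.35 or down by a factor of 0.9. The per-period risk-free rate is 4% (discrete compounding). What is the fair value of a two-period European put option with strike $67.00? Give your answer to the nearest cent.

Risk-neutral probability p = (1 + 0.04 − 0.9)/(1.35 − 0.9) = 0.1400/0.4500 = 0.3111
Terminal stock prices: S_uu = 109.4, S_ud = 72.9, S_dd = 48.6
Terminal payoffs (K − S): max(-42.35, 0) = 0, max(-5.9, 0) = 0, max(18.4, 0) = 18.4
Node u (S = 81): V_u = 1/1.04·[0.3111·0.0000 + 0.6889·0.0000] = 0.0000
Node d (S = 54): V_d = 1/1.04·[0.3111·0.0000 + 0.6889·18.4000] = 12.1880
Node 0 (S = 60): V_0 = 1/1.04·[0.3111·0.0000 + 0.6889·12.1880] = 8.0733

$8.07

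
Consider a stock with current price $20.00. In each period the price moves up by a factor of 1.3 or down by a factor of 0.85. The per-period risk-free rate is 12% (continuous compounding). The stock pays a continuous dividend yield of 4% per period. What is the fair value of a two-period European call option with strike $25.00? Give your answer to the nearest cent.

$1.86

Per-period risk-free factor R = e^0.12 = 1.1275; dividend-adjusted growth = e^(0.12−0.04) = 1.0833.
Risk-neutral probability p = (1.0833 − 0.85)/(1.3 − 0.85) = 0.2333/0.4500 = 0.5184
Terminal stock prices: S_uu = 33.8, S_ud = 22.1, S_dd = 14.45
Terminal payoffs (S − K): max(8.8, 0) = 8.8, max(-2.9, 0) = 0, max(-10.55, 0) = 0
Node u (S = 26): V_u = e^(−0.12)·[0.5184·8.8000 + 0.4816·0.0000] = 4.0462
Node d (S = 17): V_d = e^(−0.12)·[0.5184·0.0000 + 0.4816·0.0000] = 0.0000
Node 0 (S = 20): V_0 = e^(−0.12)·[0.5184·4.0462 + 0.4816·0.0000] = 1.8604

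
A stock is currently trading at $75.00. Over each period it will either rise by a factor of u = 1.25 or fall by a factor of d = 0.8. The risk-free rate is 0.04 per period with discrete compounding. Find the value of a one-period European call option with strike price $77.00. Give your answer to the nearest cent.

Risk-neutral probability p = (1 + 0.04 − 0.8)/(1.25 − 0.8) = 0.2400/0.4500 = 0.5333
Terminal stock prices: S_u = 93.75, S_d = 60
Terminal payoffs (S − K): max(16.75, 0) = 16.75, max(-17, 0) = 0
Node 0 (S = 75): V_0 = 1/1.04·[0.5333·16.7500 + 0.4667·0.0000] = 8.5897

$8.59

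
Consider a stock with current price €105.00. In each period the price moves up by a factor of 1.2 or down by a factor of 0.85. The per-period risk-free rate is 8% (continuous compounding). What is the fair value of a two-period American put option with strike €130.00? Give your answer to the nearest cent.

€25.00

Risk-neutral probability p = (e^0.08 − 0.85)/(1.2 − 0.85) = 0.2333/0.3500 = 0.6665
Terminal stock prices: S_uu = 151.2, S_ud = 107.1, S_dd = 75.86
Terminal payoffs (K − S): max(-21.2, 0) = 0, max(22.9, 0) = 22.9, max(54.14, 0) = 54.14
Node u (S = 126): continuation = e^(−0.08)·[0.6665·0.0000 + 0.3335·22.9000] = 7.0492; exercise value = 4.0000 ≤ continuation, so V_u = 7.0492
Node d (S = 89.25): continuation = e^(−0.08)·[0.6665·22.9000 + 0.3335·54.1375] = 30.7551; exercise value = 40.7500 > continuation, so V_d = 40.7500 (exercise)
Node 0 (S = 105): continuation = e^(−0.08)·[0.6665·7.0492 + 0.3335·40.7500] = 16.8813; exercise value = 25.0000 > continuation, so V_0 = 25.0000 (exercise)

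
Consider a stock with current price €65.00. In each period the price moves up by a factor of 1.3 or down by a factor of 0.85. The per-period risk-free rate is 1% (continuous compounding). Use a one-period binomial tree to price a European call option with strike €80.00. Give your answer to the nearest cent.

Risk-neutral probability p = (e^0.01 − 0.85)/(1.3 − 0.85) = 0.1601/0.4500 = 0.3557
Terminal stock prices: S_u = 84.5, S_d = 55.25
Terminal payoffs (S − K): max(4.5, 0) = 4.5, max(-24.75, 0) = 0
Node 0 (S = 65): V_0 = e^(−0.01)·[0.3557·4.5000 + 0.6443·0.0000] = 1.5846

€1.58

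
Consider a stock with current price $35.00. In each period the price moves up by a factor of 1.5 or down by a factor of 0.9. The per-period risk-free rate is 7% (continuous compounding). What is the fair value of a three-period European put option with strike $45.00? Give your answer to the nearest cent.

$6.59

Risk-neutral probability p = (e^0.07 − 0.9)/(1.5 − 0.9) = 0.1725/0.6000 = 0.2875
Terminal stock prices: S_uuu = 118.1, S_uud = 70.88, S_udd = 42.53, S_ddd = 25.52
Terminal payoffs (K − S): max(-73.12, 0) = 0, max(-25.88, 0) = 0, max(2.475, 0) = 2.475, max(19.48, 0) = 19.48
Node uu (S = 78.75): V_uu = e^(−0.07)·[0.2875·0.0000 + 0.7125·0.0000] = 0.0000
Node ud (S = 47.25): V_ud = e^(−0.07)·[0.2875·0.0000 + 0.7125·2.4750] = 1.6442
Node dd (S = 28.35): V_dd = e^(−0.07)·[0.2875·2.4750 + 0.7125·19.4850] = 13.6077
Node u (S = 52.5): V_u = e^(−0.07)·[0.2875·0.0000 + 0.7125·1.6442] = 1.0923
Node d (S = 31.5): V_d = e^(−0.07)·[0.2875·1.6442 + 0.7125·13.6077] = 9.4806
Node 0 (S = 35): V_0 = e^(−0.07)·[0.2875·1.0923 + 0.7125·9.4806] = 6.5910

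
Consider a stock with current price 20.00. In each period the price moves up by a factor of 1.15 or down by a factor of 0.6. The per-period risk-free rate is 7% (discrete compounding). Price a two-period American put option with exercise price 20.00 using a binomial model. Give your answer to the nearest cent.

Risk-neutral probability p = (1 + 0.07 − 0.6)/(1.15 − 0.6) = 0.4700/0.5500 = 0.8545
Terminal stock prices: S_uu = 26.45, S_ud = 13.8, S_dd = 7.2
Terminal payoffs (K − S): max(-6.45, 0) = 0, max(6.2, 0) = 6.2, max(12.8, 0) = 12.8
Node u (S = 23): continuation = 1/1.07·[0.8545·0.0000 + 0.1455·6.2000] = 0.8428; exercise value = 0.0000 ≤ continuation, so V_u = 0.8428
Node d (S = 12): continuation = 1/1.07·[0.8545·6.2000 + 0.1455·12.8000] = 6.6916; exercise value = 8.0000 > continuation, so V_d = 8.0000 (exercise)
Node 0 (S = 20): continuation = 1/1.07·[0.8545·0.8428 + 0.1455·8.0000] = 1.7606; exercise value = 0.0000 ≤ continuation, so V_0 = 1.7606

1.76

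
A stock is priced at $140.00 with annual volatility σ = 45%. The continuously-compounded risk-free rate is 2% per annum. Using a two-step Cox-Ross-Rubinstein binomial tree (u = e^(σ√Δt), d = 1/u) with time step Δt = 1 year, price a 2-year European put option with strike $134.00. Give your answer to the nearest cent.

CRR parameters: u = e^(σ√Δt) = e^(0.45·√1) = 1.5683, d = 1/u = 0.6376
Per-period rate: rΔt = 0.02·1 = 0.02, so R = e^0.02 = 1.0202
Risk-neutral probability p = (e^0.02 − 0.6376)/(1.5683 − 0.6376) = 0.3826/0.9307 = 0.4111
Terminal stock prices: S_uu = 344.3, S_ud = 140, S_dd = 56.92
Terminal payoffs (K − S): max(-210.3, 0) = 0, max(-6, 0) = 0, max(77.08, 0) = 77.08
Node u (S = 219.6): V_u = e^(−0.02)·[0.4111·0.0000 + 0.5889·0.0000] = 0.0000
Node d (S = 89.27): V_d = e^(−0.02)·[0.4111·0.0000 + 0.5889·77.0802] = 44.4962
Node 0 (S = 140): V_0 = e^(−0.02)·[0.4111·0.0000 + 0.5889·44.4962] = 25.6864

$25.69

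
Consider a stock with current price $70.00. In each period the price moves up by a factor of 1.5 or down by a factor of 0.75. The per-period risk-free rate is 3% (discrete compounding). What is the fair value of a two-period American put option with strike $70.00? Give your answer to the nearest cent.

$11.34

Risk-neutral probability p = (1 + 0.03 − 0.75)/(1.5 − 0.75) = 0.2800/0.7500 = 0.3733
Terminal stock prices: S_uu = 157.5, S_ud = 78.75, S_dd = 39.38
Terminal payoffs (K − S): max(-87.5, 0) = 0, max(-8.75, 0) = 0, max(30.62, 0) = 30.62
Node u (S = 105): continuation = 1/1.03·[0.3733·0.0000 + 0.6267·0.0000] = 0.0000; exercise value = 0.0000 ≤ continuation, so V_u = 0.0000
Node d (S = 52.5): continuation = 1/1.03·[0.3733·0.0000 + 0.6267·30.6250] = 18.6327; exercise value = 17.5000 ≤ continuation, so V_d = 18.6327
Node 0 (S = 70): continuation = 1/1.03·[0.3733·0.0000 + 0.6267·18.6327] = 11.3364; exercise value = 0.0000 ≤ continuation, so V_0 = 11.3364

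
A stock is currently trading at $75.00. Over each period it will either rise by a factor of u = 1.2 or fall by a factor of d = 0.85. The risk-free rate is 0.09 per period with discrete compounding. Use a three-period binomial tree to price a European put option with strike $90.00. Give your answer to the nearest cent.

$4.97

Risk-neutral probability p = (1 + 0.09 − 0.85)/(1.2 − 0.85) = 0.2400/0.3500 = 0.6857
Terminal stock prices: S_uuu = 129.6, S_uud = 91.8, S_udd = 65.02, S_ddd = 46.06
Terminal payoffs (K − S): max(-39.6, 0) = 0, max(-1.8, 0) = 0, max(24.98, 0) = 24.98, max(43.94, 0) = 43.94
Node uu (S = 108): V_uu = 1/1.09·[0.6857·0.0000 + 0.3143·0.0000] = 0.0000
Node ud (S = 76.5): V_ud = 1/1.09·[0.6857·0.0000 + 0.3143·24.9750] = 7.2012
Node dd (S = 54.19): V_dd = 1/1.09·[0.6857·24.9750 + 0.3143·43.9406] = 28.3813
Node u (S = 90): V_u = 1/1.09·[0.6857·0.0000 + 0.3143·7.2012] = 2.0764
Node d (S = 63.75): V_d = 1/1.09·[0.6857·7.2012 + 0.3143·28.3813] = 12.7136
Node 0 (S = 75): V_0 = 1/1.09·[0.6857·2.0764 + 0.3143·12.7136] = 4.9720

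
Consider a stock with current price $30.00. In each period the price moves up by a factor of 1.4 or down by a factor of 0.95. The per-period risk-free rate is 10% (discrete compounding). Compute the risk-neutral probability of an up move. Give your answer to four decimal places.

Risk-neutral probability p = (1 + 0.1 − 0.95)/(1.4 − 0.95) = 0.1500/0.4500 = 0.3333

p = 0.3333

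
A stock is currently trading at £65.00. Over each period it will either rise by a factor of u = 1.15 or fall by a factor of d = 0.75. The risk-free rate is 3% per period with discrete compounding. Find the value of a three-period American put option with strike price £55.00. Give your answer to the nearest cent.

Risk-neutral probability p = (1 + 0.03 − 0.75)/(1.15 − 0.75) = 0.2800/0.4000 = 0.7000
Terminal stock prices: S_uuu = 98.86, S_uud = 64.47, S_udd = 42.05, S_ddd = 27.42
Terminal payoffs (K − S): max(-43.86, 0) = 0, max(-9.472, 0) = 0, max(12.95, 0) = 12.95, max(27.58, 0) = 27.58
Node uu (S = 85.96): continuation = 1/1.03·[0.7000·0.0000 + 0.3000·0.0000] = 0.0000; exercise value = 0.0000 ≤ continuation, so V_uu = 0.0000
Node ud (S = 56.06): continuation = 1/1.03·[0.7000·0.0000 + 0.3000·12.9531] = 3.7728; exercise value = 0.0000 ≤ continuation, so V_ud = 3.7728
Node dd (S = 36.56): continuation = 1/1.03·[0.7000·12.9531 + 0.3000·27.5781] = 16.8356; exercise value = 18.4375 > continuation, so V_dd = 18.4375 (exercise)
Node u (S = 74.75): continuation = 1/1.03·[0.7000·0.0000 + 0.3000·3.7728] = 1.0989; exercise value = 0.0000 ≤ continuation, so V_u = 1.0989
Node d (S = 48.75): continuation = 1/1.03·[0.7000·3.7728 + 0.3000·18.4375] = 7.9342; exercise value = 6.2500 ≤ continuation, so V_d = 7.9342
Node 0 (S = 65): continuation = 1/1.03·[0.7000·1.0989 + 0.3000·7.9342] = 3.0577; exercise value = 0.0000 ≤ continuation, so V_0 = 3.0577

£3.06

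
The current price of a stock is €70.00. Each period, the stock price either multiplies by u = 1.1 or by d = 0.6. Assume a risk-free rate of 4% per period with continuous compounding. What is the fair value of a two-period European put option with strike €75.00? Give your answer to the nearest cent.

€6.19

Risk-neutral probability p = (e^0.04 − 0.6)/(1.1 − 0.6) = 0.4408/0.5000 = 0.8816
Terminal stock prices: S_uu = 84.7, S_ud = 46.2, S_dd = 25.2
Terminal payoffs (K − S): max(-9.7, 0) = 0, max(28.8, 0) = 28.8, max(49.8, 0) = 49.8
Node u (S = 77): V_u = e^(−0.04)·[0.8816·0.0000 + 0.1184·28.8000] = 3.2756
Node d (S = 42): V_d = e^(−0.04)·[0.8816·28.8000 + 0.1184·49.8000] = 30.0592
Node 0 (S = 70): V_0 = e^(−0.04)·[0.8816·3.2756 + 0.1184·30.0592] = 6.1935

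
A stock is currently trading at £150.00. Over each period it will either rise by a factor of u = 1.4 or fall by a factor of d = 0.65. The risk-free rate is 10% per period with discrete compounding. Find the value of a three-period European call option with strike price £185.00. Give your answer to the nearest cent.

Risk-neutral probability p = (1 + 0.1 − 0.65)/(1.4 − 0.65) = 0.4500/0.7500 = 0.6000
Terminal stock prices: S_uuu = 411.6, S_uud = 191.1, S_udd = 88.73, S_ddd = 41.19
Terminal payoffs (S − K): max(226.6, 0) = 226.6, max(6.1, 0) = 6.1, max(-96.27, 0) = 0, max(-143.8, 0) = 0
Node uu (S = 294): V_uu = 1/1.1·[0.6000·226.6000 + 0.4000·6.1000] = 125.8182
Node ud (S = 136.5): V_ud = 1/1.1·[0.6000·6.1000 + 0.4000·0.0000] = 3.3273
Node dd (S = 63.38): V_dd = 1/1.1·[0.6000·0.0000 + 0.4000·0.0000] = 0.0000
Node u (S = 210): V_u = 1/1.1·[0.6000·125.8182 + 0.4000·3.3273] = 69.8380
Node d (S = 97.5): V_d = 1/1.1·[0.6000·3.3273 + 0.4000·0.0000] = 1.8149
Node 0 (S = 150): V_0 = 1/1.1·[0.6000·69.8380 + 0.4000·1.8149] = 38.7534

£38.75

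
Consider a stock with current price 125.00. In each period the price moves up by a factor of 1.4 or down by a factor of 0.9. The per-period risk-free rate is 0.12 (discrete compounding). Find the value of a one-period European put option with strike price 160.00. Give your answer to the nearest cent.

23.75

Risk-neutral probability p = (1 + 0.12 − 0.9)/(1.4 − 0.9) = 0.2200/0.5000 = 0.4400
Terminal stock prices: S_u = 175, S_d = 112.5
Terminal payoffs (K − S): max(-15, 0) = 0, max(47.5, 0) = 47.5
Node 0 (S = 125): V_0 = 1/1.12·[0.4400·0.0000 + 0.5600·47.5000] = 23.7500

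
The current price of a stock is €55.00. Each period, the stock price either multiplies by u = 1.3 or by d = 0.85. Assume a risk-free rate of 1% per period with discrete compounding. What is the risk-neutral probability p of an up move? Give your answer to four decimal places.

p = 0.3556

Risk-neutral probability p = (1 + 0.01 − 0.85)/(1.3 − 0.85) = 0.1600/0.4500 = 0.3556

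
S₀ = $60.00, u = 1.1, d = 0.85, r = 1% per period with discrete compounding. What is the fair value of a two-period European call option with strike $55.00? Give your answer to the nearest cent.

$7.56

Risk-neutral probability p = (1 + 0.01 − 0.85)/(1.1 − 0.85) = 0.1600/0.2500 = 0.6400
Terminal stock prices: S_uu = 72.6, S_ud = 56.1, S_dd = 43.35
Terminal payoffs (S − K): max(17.6, 0) = 17.6, max(1.1, 0) = 1.1, max(-11.65, 0) = 0
Node u (S = 66): V_u = 1/1.01·[0.6400·17.6000 + 0.3600·1.1000] = 11.5446
Node d (S = 51): V_d = 1/1.01·[0.6400·1.1000 + 0.3600·0.0000] = 0.6970
Node 0 (S = 60): V_0 = 1/1.01·[0.6400·11.5446 + 0.3600·0.6970] = 7.5638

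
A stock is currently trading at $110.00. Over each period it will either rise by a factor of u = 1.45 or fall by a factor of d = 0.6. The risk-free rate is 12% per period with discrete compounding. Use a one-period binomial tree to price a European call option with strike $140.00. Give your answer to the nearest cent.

Risk-neutral probability p = (1 + 0.12 − 0.6)/(1.45 − 0.6) = 0.5200/0.8500 = 0.6118
Terminal stock prices: S_u = 159.5, S_d = 66
Terminal payoffs (S − K): max(19.5, 0) = 19.5, max(-74, 0) = 0
Node 0 (S = 110): V_0 = 1/1.12·[0.6118·19.5000 + 0.3882·0.0000] = 10.6513

$10.65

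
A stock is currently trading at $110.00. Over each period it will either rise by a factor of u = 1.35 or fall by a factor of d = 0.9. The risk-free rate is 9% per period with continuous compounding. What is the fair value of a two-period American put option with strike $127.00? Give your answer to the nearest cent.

$17.00

Risk-neutral probability p = (e^0.09 − 0.9)/(1.35 − 0.9) = 0.1942/0.4500 = 0.4315
Terminal stock prices: S_uu = 200.5, S_ud = 133.7, S_dd = 89.1
Terminal payoffs (K − S): max(-73.48, 0) = 0, max(-6.65, 0) = 0, max(37.9, 0) = 37.9
Node u (S = 148.5): continuation = e^(−0.09)·[0.4315·0.0000 + 0.5685·0.0000] = 0.0000; exercise value = 0.0000 ≤ continuation, so V_u = 0.0000
Node d (S = 99): continuation = e^(−0.09)·[0.4315·0.0000 + 0.5685·37.9000] = 19.6918; exercise value = 28.0000 > continuation, so V_d = 28.0000 (exercise)
Node 0 (S = 110): continuation = e^(−0.09)·[0.4315·0.0000 + 0.5685·28.0000] = 14.5480; exercise value = 17.0000 > continuation, so V_0 = 17.0000 (exercise)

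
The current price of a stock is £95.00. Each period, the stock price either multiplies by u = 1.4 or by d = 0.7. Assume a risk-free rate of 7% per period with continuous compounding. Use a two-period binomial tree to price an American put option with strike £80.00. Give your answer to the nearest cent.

Risk-neutral probability p = (e^0.07 − 0.7)/(1.4 − 0.7) = 0.3725/0.7000 = 0.5322
Terminal stock prices: S_uu = 186.2, S_ud = 93.1, S_dd = 46.55
Terminal payoffs (K − S): max(-106.2, 0) = 0, max(-13.1, 0) = 0, max(33.45, 0) = 33.45
Node u (S = 133): continuation = e^(−0.07)·[0.5322·0.0000 + 0.4678·0.0000] = 0.0000; exercise value = 0.0000 ≤ continuation, so V_u = 0.0000
Node d (S = 66.5): continuation = e^(−0.07)·[0.5322·0.0000 + 0.4678·33.4500] = 14.5914; exercise value = 13.5000 ≤ continuation, so V_d = 14.5914
Node 0 (S = 95): continuation = e^(−0.07)·[0.5322·0.0000 + 0.4678·14.5914] = 6.3650; exercise value = 0.0000 ≤ continuation, so V_0 = 6.3650

£6.37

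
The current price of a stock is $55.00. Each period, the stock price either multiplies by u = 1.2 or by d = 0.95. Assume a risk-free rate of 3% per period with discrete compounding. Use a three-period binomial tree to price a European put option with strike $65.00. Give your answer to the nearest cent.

Risk-neutral probability p = (1 + 0.03 − 0.95)/(1.2 − 0.95) = 0.0800/0.2500 = 0.3200
Terminal stock prices: S_uuu = 95.04, S_uud = 75.24, S_udd = 59.56, S_ddd = 47.16
Terminal payoffs (K − S): max(-30.04, 0) = 0, max(-10.24, 0) = 0, max(5.435, 0) = 5.435, max(17.84, 0) = 17.84
Node uu (S = 79.2): V_uu = 1/1.03·[0.3200·0.0000 + 0.6800·0.0000] = 0.0000
Node ud (S = 62.7): V_ud = 1/1.03·[0.3200·0.0000 + 0.6800·5.4350] = 3.5882
Node dd (S = 49.64): V_dd = 1/1.03·[0.3200·5.4350 + 0.6800·17.8444] = 13.4693
Node u (S = 66): V_u = 1/1.03·[0.3200·0.0000 + 0.6800·3.5882] = 2.3689
Node d (S = 52.25): V_d = 1/1.03·[0.3200·3.5882 + 0.6800·13.4693] = 10.0071
Node 0 (S = 55): V_0 = 1/1.03·[0.3200·2.3689 + 0.6800·10.0071] = 7.3426

$7.34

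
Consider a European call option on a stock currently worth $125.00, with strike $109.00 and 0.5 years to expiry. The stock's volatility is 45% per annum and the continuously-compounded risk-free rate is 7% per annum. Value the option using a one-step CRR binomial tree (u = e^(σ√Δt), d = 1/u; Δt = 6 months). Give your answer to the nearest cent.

$28.89

CRR parameters: u = e^(σ√Δt) = e^(0.45·√0.5) = 1.3746, d = 1/u = 0.7275
Per-period rate: rΔt = 0.07·0.5 = 0.035, so R = e^0.035 = 1.0356
Risk-neutral probability p = (e^0.035 − 0.7275)/(1.3746 − 0.7275) = 0.3082/0.6472 = 0.4762
Terminal stock prices: S_u = 171.8, S_d = 90.93
Terminal payoffs (S − K): max(62.83, 0) = 62.83, max(-18.07, 0) = 0
Node 0 (S = 125): V_0 = e^(−0.035)·[0.4762·62.8311 + 0.5238·0.0000] = 28.8882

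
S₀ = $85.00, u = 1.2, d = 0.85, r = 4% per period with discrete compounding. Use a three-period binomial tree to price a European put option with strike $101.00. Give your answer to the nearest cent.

$12.41

Risk-neutral probability p = (1 + 0.04 − 0.85)/(1.2 − 0.85) = 0.1900/0.3500 = 0.5429
Terminal stock prices: S_uuu = 146.9, S_uud = 104, S_udd = 73.69, S_ddd = 52.2
Terminal payoffs (K − S): max(-45.88, 0) = 0, max(-3.04, 0) = 0, max(27.31, 0) = 27.31, max(48.8, 0) = 48.8
Node uu (S = 122.4): V_uu = 1/1.04·[0.5429·0.0000 + 0.4571·0.0000] = 0.0000
Node ud (S = 86.7): V_ud = 1/1.04·[0.5429·0.0000 + 0.4571·27.3050] = 12.0022
Node dd (S = 61.41): V_dd = 1/1.04·[0.5429·27.3050 + 0.4571·48.7994] = 35.7029
Node u (S = 102): V_u = 1/1.04·[0.5429·0.0000 + 0.4571·12.0022] = 5.2757
Node d (S = 72.25): V_d = 1/1.04·[0.5429·12.0022 + 0.4571·35.7029] = 21.9585
Node 0 (S = 85): V_0 = 1/1.04·[0.5429·5.2757 + 0.4571·21.9585] = 12.4059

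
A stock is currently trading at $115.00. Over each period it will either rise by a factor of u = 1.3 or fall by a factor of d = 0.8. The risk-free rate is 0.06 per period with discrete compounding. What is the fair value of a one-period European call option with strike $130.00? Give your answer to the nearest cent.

$9.57

Risk-neutral probability p = (1 + 0.06 − 0.8)/(1.3 − 0.8) = 0.2600/0.5000 = 0.5200
Terminal stock prices: S_u = 149.5, S_d = 92
Terminal payoffs (S − K): max(19.5, 0) = 19.5, max(-38, 0) = 0
Node 0 (S = 115): V_0 = 1/1.06·[0.5200·19.5000 + 0.4800·0.0000] = 9.5660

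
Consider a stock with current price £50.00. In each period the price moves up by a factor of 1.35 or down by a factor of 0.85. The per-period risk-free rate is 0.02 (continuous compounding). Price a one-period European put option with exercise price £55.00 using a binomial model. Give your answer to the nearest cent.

Risk-neutral probability p = (e^0.02 − 0.85)/(1.35 − 0.85) = 0.1702/0.5000 = 0.3404
Terminal stock prices: S_u = 67.5, S_d = 42.5
Terminal payoffs (K − S): max(-12.5, 0) = 0, max(12.5, 0) = 12.5
Node 0 (S = 50): V_0 = e^(−0.02)·[0.3404·0.0000 + 0.6596·12.5000] = 8.0817

£8.08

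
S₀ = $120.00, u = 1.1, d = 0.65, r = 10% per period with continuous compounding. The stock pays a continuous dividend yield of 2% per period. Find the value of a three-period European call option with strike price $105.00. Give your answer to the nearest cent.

Per-period risk-free factor R = e^0.1 = 1.1052; dividend-adjusted growth = e^(0.1−0.02) = 1.0833.
Risk-neutral probability p = (1.0833 − 0.65)/(1.1 − 0.65) = 0.4333/0.4500 = 0.9629
Terminal stock prices: S_uuu = 159.7, S_uud = 94.38, S_udd = 55.77, S_ddd = 32.95
Terminal payoffs (S − K): max(54.72, 0) = 54.72, max(-10.62, 0) = 0, max(-49.23, 0) = 0, max(-72.05, 0) = 0
Node uu (S = 145.2): V_uu = e^(−0.1)·[0.9629·54.7200 + 0.0371·0.0000] = 47.6738
Node ud (S = 85.8): V_ud = e^(−0.1)·[0.9629·0.0000 + 0.0371·0.0000] = 0.0000
Node dd (S = 50.7): V_dd = e^(−0.1)·[0.9629·0.0000 + 0.0371·0.0000] = 0.0000
Node u (S = 132): V_u = e^(−0.1)·[0.9629·47.6738 + 0.0371·0.0000] = 41.5349
Node d (S = 78): V_d = e^(−0.1)·[0.9629·0.0000 + 0.0371·0.0000] = 0.0000
Node 0 (S = 120): V_0 = e^(−0.1)·[0.9629·41.5349 + 0.0371·0.0000] = 36.1866

$36.19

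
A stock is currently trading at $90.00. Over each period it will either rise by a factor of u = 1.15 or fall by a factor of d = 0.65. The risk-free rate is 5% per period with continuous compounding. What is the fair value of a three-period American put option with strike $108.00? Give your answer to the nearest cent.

$18.49

Risk-neutral probability p = (e^0.05 − 0.65)/(1.15 − 0.65) = 0.4013/0.5000 = 0.8025
Terminal stock prices: S_uuu = 136.9, S_uud = 77.37, S_udd = 43.73, S_ddd = 24.72
Terminal payoffs (K − S): max(-28.88, 0) = 0, max(30.63, 0) = 30.63, max(64.27, 0) = 64.27, max(83.28, 0) = 83.28
Node uu (S = 119): continuation = e^(−0.05)·[0.8025·0.0000 + 0.1975·30.6338] = 5.7539; exercise value = 0.0000 ≤ continuation, so V_uu = 5.7539
Node ud (S = 67.27): continuation = e^(−0.05)·[0.8025·30.6338 + 0.1975·64.2713] = 35.4578; exercise value = 40.7250 > continuation, so V_ud = 40.7250 (exercise)
Node dd (S = 38.03): continuation = e^(−0.05)·[0.8025·64.2713 + 0.1975·83.2837] = 64.7078; exercise value = 69.9750 > continuation, so V_dd = 69.9750 (exercise)
Node u (S = 103.5): continuation = e^(−0.05)·[0.8025·5.7539 + 0.1975·40.7250] = 12.0418; exercise value = 4.5000 ≤ continuation, so V_u = 12.0418
Node d (S = 58.5): continuation = e^(−0.05)·[0.8025·40.7250 + 0.1975·69.9750] = 44.2328; exercise value = 49.5000 > continuation, so V_d = 49.5000 (exercise)
Node 0 (S = 90): continuation = e^(−0.05)·[0.8025·12.0418 + 0.1975·49.5000] = 18.4902; exercise value = 18.0000 ≤ continuation, so V_0 = 18.4902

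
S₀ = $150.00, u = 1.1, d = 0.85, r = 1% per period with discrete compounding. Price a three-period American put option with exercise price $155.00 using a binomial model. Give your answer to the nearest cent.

$13.24

Risk-neutral probability p = (1 + 0.01 − 0.85)/(1.1 − 0.85) = 0.1600/0.2500 = 0.6400
Terminal stock prices: S_uuu = 199.7, S_uud = 154.3, S_udd = 119.2, S_ddd = 92.12
Terminal payoffs (K − S): max(-44.65, 0) = 0, max(0.725, 0) = 0.725, max(35.79, 0) = 35.79, max(62.88, 0) = 62.88
Node uu (S = 181.5): continuation = 1/1.01·[0.6400·0.0000 + 0.3600·0.7250] = 0.2584; exercise value = 0.0000 ≤ continuation, so V_uu = 0.2584
Node ud (S = 140.2): continuation = 1/1.01·[0.6400·0.7250 + 0.3600·35.7875] = 13.2153; exercise value = 14.7500 > continuation, so V_ud = 14.7500 (exercise)
Node dd (S = 108.4): continuation = 1/1.01·[0.6400·35.7875 + 0.3600·62.8813] = 45.0903; exercise value = 46.6250 > continuation, so V_dd = 46.6250 (exercise)
Node u (S = 165): continuation = 1/1.01·[0.6400·0.2584 + 0.3600·14.7500] = 5.4212; exercise value = 0.0000 ≤ continuation, so V_u = 5.4212
Node d (S = 127.5): continuation = 1/1.01·[0.6400·14.7500 + 0.3600·46.6250] = 25.9653; exercise value = 27.5000 > continuation, so V_d = 27.5000 (exercise)
Node 0 (S = 150): continuation = 1/1.01·[0.6400·5.4212 + 0.3600·27.5000] = 13.2372; exercise value = 5.0000 ≤ continuation, so V_0 = 13.2372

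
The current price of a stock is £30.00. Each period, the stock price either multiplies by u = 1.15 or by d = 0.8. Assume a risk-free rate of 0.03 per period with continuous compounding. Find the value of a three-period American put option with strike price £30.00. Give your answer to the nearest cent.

£2.54

Risk-neutral probability p = (e^0.03 − 0.8)/(1.15 − 0.8) = 0.2305/0.3500 = 0.6584
Terminal stock prices: S_uuu = 45.63, S_uud = 31.74, S_udd = 22.08, S_ddd = 15.36
Terminal payoffs (K − S): max(-15.63, 0) = 0, max(-1.74, 0) = 0, max(7.92, 0) = 7.92, max(14.64, 0) = 14.64
Node uu (S = 39.67): continuation = e^(−0.03)·[0.6584·0.0000 + 0.3416·0.0000] = 0.0000; exercise value = 0.0000 ≤ continuation, so V_uu = 0.0000
Node ud (S = 27.6): continuation = e^(−0.03)·[0.6584·0.0000 + 0.3416·7.9200] = 2.6252; exercise value = 2.4000 ≤ continuation, so V_ud = 2.6252
Node dd (S = 19.2): continuation = e^(−0.03)·[0.6584·7.9200 + 0.3416·14.6400] = 9.9134; exercise value = 10.8000 > continuation, so V_dd = 10.8000 (exercise)
Node u (S = 34.5): continuation = e^(−0.03)·[0.6584·0.0000 + 0.3416·2.6252] = 0.8702; exercise value = 0.0000 ≤ continuation, so V_u = 0.8702
Node d (S = 24): continuation = e^(−0.03)·[0.6584·2.6252 + 0.3416·10.8000] = 5.2573; exercise value = 6.0000 > continuation, so V_d = 6.0000 (exercise)
Node 0 (S = 30): continuation = e^(−0.03)·[0.6584·0.8702 + 0.3416·6.0000] = 2.5448; exercise value = 0.0000 ≤ continuation, so V_0 = 2.5448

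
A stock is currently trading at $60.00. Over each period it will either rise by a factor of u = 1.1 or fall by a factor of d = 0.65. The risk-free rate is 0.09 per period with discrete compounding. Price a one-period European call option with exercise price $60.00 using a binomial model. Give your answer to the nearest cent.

Risk-neutral probability p = (1 + 0.09 − 0.65)/(1.1 − 0.65) = 0.4400/0.4500 = 0.9778
Terminal stock prices: S_u = 66, S_d = 39
Terminal payoffs (S − K): max(6, 0) = 6, max(-21, 0) = 0
Node 0 (S = 60): V_0 = 1/1.09·[0.9778·6.0000 + 0.0222·0.0000] = 5.3823

$5.38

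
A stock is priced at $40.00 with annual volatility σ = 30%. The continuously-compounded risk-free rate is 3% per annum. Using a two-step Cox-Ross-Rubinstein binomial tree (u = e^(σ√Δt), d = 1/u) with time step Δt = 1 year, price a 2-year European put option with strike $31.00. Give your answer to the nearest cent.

CRR parameters: u = e^(σ√Δt) = e^(0.3·√1) = 1.3499, d = 1/u = 0.7408
Per-period rate: rΔt = 0.03·1 = 0.03, so R = e^0.03 = 1.0305
Risk-neutral probability p = (e^0.03 − 0.7408)/(1.3499 − 0.7408) = 0.2896/0.6090 = 0.4756
Terminal stock prices: S_uu = 72.88, S_ud = 40, S_dd = 21.95
Terminal payoffs (K − S): max(-41.88, 0) = 0, max(-9, 0) = 0, max(9.048, 0) = 9.048
Node u (S = 53.99): V_u = e^(−0.03)·[0.4756·0.0000 + 0.5244·0.0000] = 0.0000
Node d (S = 29.63): V_d = e^(−0.03)·[0.4756·0.0000 + 0.5244·9.0475] = 4.6046
Node 0 (S = 40): V_0 = e^(−0.03)·[0.4756·0.0000 + 0.5244·4.6046] = 2.3435

$2.34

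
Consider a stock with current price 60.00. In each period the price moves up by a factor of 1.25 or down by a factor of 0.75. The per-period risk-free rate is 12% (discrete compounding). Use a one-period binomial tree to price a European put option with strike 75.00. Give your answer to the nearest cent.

Risk-neutral probability p = (1 + 0.12 − 0.75)/(1.25 − 0.75) = 0.3700/0.5000 = 0.7400
Terminal stock prices: S_u = 75, S_d = 45
Terminal payoffs (K − S): max(0, 0) = 0, max(30, 0) = 30
Node 0 (S = 60): V_0 = 1/1.12·[0.7400·0.0000 + 0.2600·30.0000] = 6.9643

6.96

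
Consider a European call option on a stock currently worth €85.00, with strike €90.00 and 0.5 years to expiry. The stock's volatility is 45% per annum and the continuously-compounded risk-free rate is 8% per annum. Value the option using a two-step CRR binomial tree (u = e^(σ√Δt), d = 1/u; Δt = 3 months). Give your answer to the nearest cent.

€9.93

CRR parameters: u = e^(σ√Δt) = e^(0.45·√0.25) = 1.2523, d = 1/u = 0.7985
Per-period rate: rΔt = 0.08·0.25 = 0.02, so R = e^0.02 = 1.0202
Risk-neutral probability p = (e^0.02 − 0.7985)/(1.2523 − 0.7985) = 0.2217/0.4538 = 0.4885
Terminal stock prices: S_uu = 133.3, S_ud = 85, S_dd = 54.2
Terminal payoffs (S − K): max(43.31, 0) = 43.31, max(-5, 0) = 0, max(-35.8, 0) = 0
Node u (S = 106.4): V_u = e^(−0.02)·[0.4885·43.3065 + 0.5115·0.0000] = 20.7364
Node d (S = 67.87): V_d = e^(−0.02)·[0.4885·0.0000 + 0.5115·0.0000] = 0.0000
Node 0 (S = 85): V_0 = e^(−0.02)·[0.4885·20.7364 + 0.5115·0.0000] = 9.9292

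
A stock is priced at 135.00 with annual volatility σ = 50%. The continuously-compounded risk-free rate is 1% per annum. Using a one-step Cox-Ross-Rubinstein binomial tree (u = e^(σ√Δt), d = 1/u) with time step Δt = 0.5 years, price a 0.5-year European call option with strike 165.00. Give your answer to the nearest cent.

CRR parameters: u = e^(σ√Δt) = e^(0.5·√0.5) = 1.4241, d = 1/u = 0.7022
Per-period rate: rΔt = 0.01·0.5 = 0.005, so R = e^0.005 = 1.0050
Risk-neutral probability p = (e^0.005 − 0.7022)/(1.4241 − 0.7022) = 0.3028/0.7219 = 0.4195
Terminal stock prices: S_u = 192.3, S_d = 94.8
Terminal payoffs (S − K): max(27.26, 0) = 27.26, max(-70.2, 0) = 0
Node 0 (S = 135): V_0 = e^(−0.005)·[0.4195·27.2561 + 0.5805·0.0000] = 11.3759

11.38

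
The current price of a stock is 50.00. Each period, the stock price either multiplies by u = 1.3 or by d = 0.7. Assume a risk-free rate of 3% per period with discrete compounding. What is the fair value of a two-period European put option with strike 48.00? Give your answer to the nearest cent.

Risk-neutral probability p = (1 + 0.03 − 0.7)/(1.3 − 0.7) = 0.3300/0.6000 = 0.5500
Terminal stock prices: S_uu = 84.5, S_ud = 45.5, S_dd = 24.5
Terminal payoffs (K − S): max(-36.5, 0) = 0, max(2.5, 0) = 2.5, max(23.5, 0) = 23.5
Node u (S = 65): V_u = 1/1.03·[0.5500·0.0000 + 0.4500·2.5000] = 1.0922
Node d (S = 35): V_d = 1/1.03·[0.5500·2.5000 + 0.4500·23.5000] = 11.6019
Node 0 (S = 50): V_0 = 1/1.03·[0.5500·1.0922 + 0.4500·11.6019] = 5.6520

5.65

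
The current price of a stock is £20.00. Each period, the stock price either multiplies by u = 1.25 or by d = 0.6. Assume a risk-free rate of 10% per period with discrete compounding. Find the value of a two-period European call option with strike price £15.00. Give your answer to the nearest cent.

£7.95

Risk-neutral probability p = (1 + 0.1 − 0.6)/(1.25 − 0.6) = 0.5000/0.6500 = 0.7692
Terminal stock prices: S_uu = 31.25, S_ud = 15, S_dd = 7.2
Terminal payoffs (S − K): max(16.25, 0) = 16.25, max(0, 0) = 0, max(-7.8, 0) = 0
Node u (S = 25): V_u = 1/1.1·[0.7692·16.2500 + 0.2308·0.0000] = 11.3636
Node d (S = 12): V_d = 1/1.1·[0.7692·0.0000 + 0.2308·0.0000] = 0.0000
Node 0 (S = 20): V_0 = 1/1.1·[0.7692·11.3636 + 0.2308·0.0000] = 7.9466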